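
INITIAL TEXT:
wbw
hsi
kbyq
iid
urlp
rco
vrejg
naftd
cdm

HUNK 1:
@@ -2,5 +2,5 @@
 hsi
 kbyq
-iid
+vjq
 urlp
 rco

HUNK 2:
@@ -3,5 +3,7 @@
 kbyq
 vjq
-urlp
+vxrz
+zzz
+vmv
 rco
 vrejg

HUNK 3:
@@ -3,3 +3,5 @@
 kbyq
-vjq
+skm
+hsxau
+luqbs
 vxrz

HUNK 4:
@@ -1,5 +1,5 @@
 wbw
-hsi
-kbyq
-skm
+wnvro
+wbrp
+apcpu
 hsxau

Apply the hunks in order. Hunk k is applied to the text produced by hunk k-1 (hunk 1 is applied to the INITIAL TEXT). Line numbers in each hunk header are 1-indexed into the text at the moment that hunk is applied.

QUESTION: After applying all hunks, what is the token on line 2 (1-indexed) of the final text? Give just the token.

Hunk 1: at line 2 remove [iid] add [vjq] -> 9 lines: wbw hsi kbyq vjq urlp rco vrejg naftd cdm
Hunk 2: at line 3 remove [urlp] add [vxrz,zzz,vmv] -> 11 lines: wbw hsi kbyq vjq vxrz zzz vmv rco vrejg naftd cdm
Hunk 3: at line 3 remove [vjq] add [skm,hsxau,luqbs] -> 13 lines: wbw hsi kbyq skm hsxau luqbs vxrz zzz vmv rco vrejg naftd cdm
Hunk 4: at line 1 remove [hsi,kbyq,skm] add [wnvro,wbrp,apcpu] -> 13 lines: wbw wnvro wbrp apcpu hsxau luqbs vxrz zzz vmv rco vrejg naftd cdm
Final line 2: wnvro

Answer: wnvro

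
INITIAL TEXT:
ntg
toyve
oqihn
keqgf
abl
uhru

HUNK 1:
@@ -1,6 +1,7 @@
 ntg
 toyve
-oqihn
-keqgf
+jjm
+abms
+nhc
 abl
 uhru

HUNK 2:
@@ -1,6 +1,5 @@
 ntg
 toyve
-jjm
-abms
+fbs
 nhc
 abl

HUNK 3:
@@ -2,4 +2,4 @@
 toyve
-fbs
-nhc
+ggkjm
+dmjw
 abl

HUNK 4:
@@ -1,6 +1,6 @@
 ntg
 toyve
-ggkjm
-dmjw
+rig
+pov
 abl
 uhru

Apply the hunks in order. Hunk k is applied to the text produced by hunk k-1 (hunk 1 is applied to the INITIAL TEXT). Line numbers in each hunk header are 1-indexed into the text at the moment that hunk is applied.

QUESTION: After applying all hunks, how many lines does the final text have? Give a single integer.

Hunk 1: at line 1 remove [oqihn,keqgf] add [jjm,abms,nhc] -> 7 lines: ntg toyve jjm abms nhc abl uhru
Hunk 2: at line 1 remove [jjm,abms] add [fbs] -> 6 lines: ntg toyve fbs nhc abl uhru
Hunk 3: at line 2 remove [fbs,nhc] add [ggkjm,dmjw] -> 6 lines: ntg toyve ggkjm dmjw abl uhru
Hunk 4: at line 1 remove [ggkjm,dmjw] add [rig,pov] -> 6 lines: ntg toyve rig pov abl uhru
Final line count: 6

Answer: 6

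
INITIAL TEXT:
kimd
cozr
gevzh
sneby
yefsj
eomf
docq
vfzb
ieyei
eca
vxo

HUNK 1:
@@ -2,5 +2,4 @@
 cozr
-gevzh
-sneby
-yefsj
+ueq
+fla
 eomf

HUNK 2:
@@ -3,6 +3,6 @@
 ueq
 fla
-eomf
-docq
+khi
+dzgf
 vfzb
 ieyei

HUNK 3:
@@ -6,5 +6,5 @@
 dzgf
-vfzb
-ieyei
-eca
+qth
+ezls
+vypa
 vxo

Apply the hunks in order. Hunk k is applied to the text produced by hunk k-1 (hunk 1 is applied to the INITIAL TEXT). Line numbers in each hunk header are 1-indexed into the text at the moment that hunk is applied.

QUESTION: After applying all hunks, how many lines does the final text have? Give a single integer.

Hunk 1: at line 2 remove [gevzh,sneby,yefsj] add [ueq,fla] -> 10 lines: kimd cozr ueq fla eomf docq vfzb ieyei eca vxo
Hunk 2: at line 3 remove [eomf,docq] add [khi,dzgf] -> 10 lines: kimd cozr ueq fla khi dzgf vfzb ieyei eca vxo
Hunk 3: at line 6 remove [vfzb,ieyei,eca] add [qth,ezls,vypa] -> 10 lines: kimd cozr ueq fla khi dzgf qth ezls vypa vxo
Final line count: 10

Answer: 10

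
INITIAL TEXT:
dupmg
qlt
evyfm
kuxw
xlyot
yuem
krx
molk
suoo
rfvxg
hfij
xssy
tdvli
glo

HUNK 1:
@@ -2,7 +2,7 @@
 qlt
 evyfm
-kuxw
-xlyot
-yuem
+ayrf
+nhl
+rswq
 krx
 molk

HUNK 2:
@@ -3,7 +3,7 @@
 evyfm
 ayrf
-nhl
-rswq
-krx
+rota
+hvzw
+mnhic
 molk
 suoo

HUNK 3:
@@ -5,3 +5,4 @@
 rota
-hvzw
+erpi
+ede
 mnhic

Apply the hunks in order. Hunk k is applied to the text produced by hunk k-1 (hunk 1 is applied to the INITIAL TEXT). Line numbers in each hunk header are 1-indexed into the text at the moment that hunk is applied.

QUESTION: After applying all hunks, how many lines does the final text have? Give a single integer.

Answer: 15

Derivation:
Hunk 1: at line 2 remove [kuxw,xlyot,yuem] add [ayrf,nhl,rswq] -> 14 lines: dupmg qlt evyfm ayrf nhl rswq krx molk suoo rfvxg hfij xssy tdvli glo
Hunk 2: at line 3 remove [nhl,rswq,krx] add [rota,hvzw,mnhic] -> 14 lines: dupmg qlt evyfm ayrf rota hvzw mnhic molk suoo rfvxg hfij xssy tdvli glo
Hunk 3: at line 5 remove [hvzw] add [erpi,ede] -> 15 lines: dupmg qlt evyfm ayrf rota erpi ede mnhic molk suoo rfvxg hfij xssy tdvli glo
Final line count: 15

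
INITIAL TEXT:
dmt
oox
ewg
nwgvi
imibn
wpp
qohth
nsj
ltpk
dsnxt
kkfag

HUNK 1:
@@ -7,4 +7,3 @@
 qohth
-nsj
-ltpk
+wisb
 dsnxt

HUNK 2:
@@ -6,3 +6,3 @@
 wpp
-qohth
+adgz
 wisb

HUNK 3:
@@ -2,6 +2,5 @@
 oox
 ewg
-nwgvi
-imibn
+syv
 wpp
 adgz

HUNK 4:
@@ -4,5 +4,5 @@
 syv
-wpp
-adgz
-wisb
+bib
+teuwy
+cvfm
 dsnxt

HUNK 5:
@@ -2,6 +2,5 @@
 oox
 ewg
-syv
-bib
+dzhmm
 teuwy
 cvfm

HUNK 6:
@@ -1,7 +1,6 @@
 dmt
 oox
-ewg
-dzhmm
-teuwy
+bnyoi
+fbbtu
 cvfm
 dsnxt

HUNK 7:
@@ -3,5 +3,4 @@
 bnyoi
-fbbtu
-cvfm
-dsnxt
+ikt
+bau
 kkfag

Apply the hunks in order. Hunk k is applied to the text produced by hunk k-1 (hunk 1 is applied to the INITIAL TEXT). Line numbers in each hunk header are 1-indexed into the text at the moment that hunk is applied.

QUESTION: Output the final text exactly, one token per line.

Hunk 1: at line 7 remove [nsj,ltpk] add [wisb] -> 10 lines: dmt oox ewg nwgvi imibn wpp qohth wisb dsnxt kkfag
Hunk 2: at line 6 remove [qohth] add [adgz] -> 10 lines: dmt oox ewg nwgvi imibn wpp adgz wisb dsnxt kkfag
Hunk 3: at line 2 remove [nwgvi,imibn] add [syv] -> 9 lines: dmt oox ewg syv wpp adgz wisb dsnxt kkfag
Hunk 4: at line 4 remove [wpp,adgz,wisb] add [bib,teuwy,cvfm] -> 9 lines: dmt oox ewg syv bib teuwy cvfm dsnxt kkfag
Hunk 5: at line 2 remove [syv,bib] add [dzhmm] -> 8 lines: dmt oox ewg dzhmm teuwy cvfm dsnxt kkfag
Hunk 6: at line 1 remove [ewg,dzhmm,teuwy] add [bnyoi,fbbtu] -> 7 lines: dmt oox bnyoi fbbtu cvfm dsnxt kkfag
Hunk 7: at line 3 remove [fbbtu,cvfm,dsnxt] add [ikt,bau] -> 6 lines: dmt oox bnyoi ikt bau kkfag

Answer: dmt
oox
bnyoi
ikt
bau
kkfag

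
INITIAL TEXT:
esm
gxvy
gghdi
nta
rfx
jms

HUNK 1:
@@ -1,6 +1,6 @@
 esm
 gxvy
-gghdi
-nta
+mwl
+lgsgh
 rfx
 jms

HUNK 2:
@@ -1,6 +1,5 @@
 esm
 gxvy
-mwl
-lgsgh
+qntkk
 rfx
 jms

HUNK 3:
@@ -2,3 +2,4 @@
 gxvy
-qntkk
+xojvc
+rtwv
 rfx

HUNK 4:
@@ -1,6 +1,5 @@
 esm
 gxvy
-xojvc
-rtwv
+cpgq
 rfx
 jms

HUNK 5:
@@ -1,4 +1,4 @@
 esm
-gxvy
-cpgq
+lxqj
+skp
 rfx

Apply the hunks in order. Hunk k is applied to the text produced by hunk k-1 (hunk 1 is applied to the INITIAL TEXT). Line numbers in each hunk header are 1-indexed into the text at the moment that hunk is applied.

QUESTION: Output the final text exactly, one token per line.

Hunk 1: at line 1 remove [gghdi,nta] add [mwl,lgsgh] -> 6 lines: esm gxvy mwl lgsgh rfx jms
Hunk 2: at line 1 remove [mwl,lgsgh] add [qntkk] -> 5 lines: esm gxvy qntkk rfx jms
Hunk 3: at line 2 remove [qntkk] add [xojvc,rtwv] -> 6 lines: esm gxvy xojvc rtwv rfx jms
Hunk 4: at line 1 remove [xojvc,rtwv] add [cpgq] -> 5 lines: esm gxvy cpgq rfx jms
Hunk 5: at line 1 remove [gxvy,cpgq] add [lxqj,skp] -> 5 lines: esm lxqj skp rfx jms

Answer: esm
lxqj
skp
rfx
jms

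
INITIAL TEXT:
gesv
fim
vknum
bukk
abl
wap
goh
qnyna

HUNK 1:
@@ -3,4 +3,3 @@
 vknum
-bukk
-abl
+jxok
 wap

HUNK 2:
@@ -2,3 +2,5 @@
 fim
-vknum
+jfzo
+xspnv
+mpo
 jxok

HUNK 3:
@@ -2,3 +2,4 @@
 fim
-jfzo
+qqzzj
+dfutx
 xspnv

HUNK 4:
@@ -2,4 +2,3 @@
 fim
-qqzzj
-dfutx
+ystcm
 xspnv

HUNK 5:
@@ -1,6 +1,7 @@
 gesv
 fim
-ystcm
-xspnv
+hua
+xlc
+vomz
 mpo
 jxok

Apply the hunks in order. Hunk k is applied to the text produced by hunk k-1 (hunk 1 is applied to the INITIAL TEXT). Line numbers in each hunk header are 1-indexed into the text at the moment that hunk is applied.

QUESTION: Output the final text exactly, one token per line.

Answer: gesv
fim
hua
xlc
vomz
mpo
jxok
wap
goh
qnyna

Derivation:
Hunk 1: at line 3 remove [bukk,abl] add [jxok] -> 7 lines: gesv fim vknum jxok wap goh qnyna
Hunk 2: at line 2 remove [vknum] add [jfzo,xspnv,mpo] -> 9 lines: gesv fim jfzo xspnv mpo jxok wap goh qnyna
Hunk 3: at line 2 remove [jfzo] add [qqzzj,dfutx] -> 10 lines: gesv fim qqzzj dfutx xspnv mpo jxok wap goh qnyna
Hunk 4: at line 2 remove [qqzzj,dfutx] add [ystcm] -> 9 lines: gesv fim ystcm xspnv mpo jxok wap goh qnyna
Hunk 5: at line 1 remove [ystcm,xspnv] add [hua,xlc,vomz] -> 10 lines: gesv fim hua xlc vomz mpo jxok wap goh qnyna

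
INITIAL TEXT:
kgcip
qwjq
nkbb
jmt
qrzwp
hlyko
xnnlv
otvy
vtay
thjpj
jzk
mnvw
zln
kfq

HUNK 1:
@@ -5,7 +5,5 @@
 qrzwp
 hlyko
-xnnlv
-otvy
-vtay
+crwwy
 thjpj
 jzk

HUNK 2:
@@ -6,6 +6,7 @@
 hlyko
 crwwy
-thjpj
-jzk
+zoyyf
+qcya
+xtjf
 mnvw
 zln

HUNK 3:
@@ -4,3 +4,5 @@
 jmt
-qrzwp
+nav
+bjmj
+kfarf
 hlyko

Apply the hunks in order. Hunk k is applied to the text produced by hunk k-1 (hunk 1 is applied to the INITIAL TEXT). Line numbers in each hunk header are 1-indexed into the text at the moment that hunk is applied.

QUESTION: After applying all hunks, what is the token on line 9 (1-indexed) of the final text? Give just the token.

Hunk 1: at line 5 remove [xnnlv,otvy,vtay] add [crwwy] -> 12 lines: kgcip qwjq nkbb jmt qrzwp hlyko crwwy thjpj jzk mnvw zln kfq
Hunk 2: at line 6 remove [thjpj,jzk] add [zoyyf,qcya,xtjf] -> 13 lines: kgcip qwjq nkbb jmt qrzwp hlyko crwwy zoyyf qcya xtjf mnvw zln kfq
Hunk 3: at line 4 remove [qrzwp] add [nav,bjmj,kfarf] -> 15 lines: kgcip qwjq nkbb jmt nav bjmj kfarf hlyko crwwy zoyyf qcya xtjf mnvw zln kfq
Final line 9: crwwy

Answer: crwwy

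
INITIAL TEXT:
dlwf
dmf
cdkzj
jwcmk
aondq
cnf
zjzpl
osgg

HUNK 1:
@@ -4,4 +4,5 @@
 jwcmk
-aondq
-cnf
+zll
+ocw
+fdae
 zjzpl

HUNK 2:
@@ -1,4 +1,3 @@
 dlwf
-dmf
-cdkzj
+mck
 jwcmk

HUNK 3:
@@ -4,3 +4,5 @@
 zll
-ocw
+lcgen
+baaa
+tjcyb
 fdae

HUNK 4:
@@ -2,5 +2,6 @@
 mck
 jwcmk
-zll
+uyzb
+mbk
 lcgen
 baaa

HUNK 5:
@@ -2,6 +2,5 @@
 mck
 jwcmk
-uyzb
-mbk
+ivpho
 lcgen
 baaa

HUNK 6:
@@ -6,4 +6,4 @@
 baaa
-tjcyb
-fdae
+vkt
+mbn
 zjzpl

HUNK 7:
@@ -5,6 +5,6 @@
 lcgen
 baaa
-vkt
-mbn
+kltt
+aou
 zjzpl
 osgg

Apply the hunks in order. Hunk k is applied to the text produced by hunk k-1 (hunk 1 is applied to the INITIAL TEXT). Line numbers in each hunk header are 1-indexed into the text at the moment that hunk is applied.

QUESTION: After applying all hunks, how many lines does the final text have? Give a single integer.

Answer: 10

Derivation:
Hunk 1: at line 4 remove [aondq,cnf] add [zll,ocw,fdae] -> 9 lines: dlwf dmf cdkzj jwcmk zll ocw fdae zjzpl osgg
Hunk 2: at line 1 remove [dmf,cdkzj] add [mck] -> 8 lines: dlwf mck jwcmk zll ocw fdae zjzpl osgg
Hunk 3: at line 4 remove [ocw] add [lcgen,baaa,tjcyb] -> 10 lines: dlwf mck jwcmk zll lcgen baaa tjcyb fdae zjzpl osgg
Hunk 4: at line 2 remove [zll] add [uyzb,mbk] -> 11 lines: dlwf mck jwcmk uyzb mbk lcgen baaa tjcyb fdae zjzpl osgg
Hunk 5: at line 2 remove [uyzb,mbk] add [ivpho] -> 10 lines: dlwf mck jwcmk ivpho lcgen baaa tjcyb fdae zjzpl osgg
Hunk 6: at line 6 remove [tjcyb,fdae] add [vkt,mbn] -> 10 lines: dlwf mck jwcmk ivpho lcgen baaa vkt mbn zjzpl osgg
Hunk 7: at line 5 remove [vkt,mbn] add [kltt,aou] -> 10 lines: dlwf mck jwcmk ivpho lcgen baaa kltt aou zjzpl osgg
Final line count: 10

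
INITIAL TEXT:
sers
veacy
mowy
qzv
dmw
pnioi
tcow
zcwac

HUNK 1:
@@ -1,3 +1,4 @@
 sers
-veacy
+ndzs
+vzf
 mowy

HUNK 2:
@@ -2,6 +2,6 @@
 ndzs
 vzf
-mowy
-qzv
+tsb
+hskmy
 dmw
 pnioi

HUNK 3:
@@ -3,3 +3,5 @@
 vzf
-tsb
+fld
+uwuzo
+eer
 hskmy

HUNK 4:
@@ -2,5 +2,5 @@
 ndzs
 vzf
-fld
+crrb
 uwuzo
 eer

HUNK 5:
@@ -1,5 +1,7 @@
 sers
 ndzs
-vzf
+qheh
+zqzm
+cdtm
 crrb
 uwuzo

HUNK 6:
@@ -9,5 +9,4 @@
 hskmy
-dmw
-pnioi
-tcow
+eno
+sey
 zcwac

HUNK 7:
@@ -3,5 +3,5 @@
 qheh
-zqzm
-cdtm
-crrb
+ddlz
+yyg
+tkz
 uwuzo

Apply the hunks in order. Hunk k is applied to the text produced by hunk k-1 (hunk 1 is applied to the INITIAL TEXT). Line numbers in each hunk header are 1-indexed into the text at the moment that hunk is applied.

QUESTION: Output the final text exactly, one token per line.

Hunk 1: at line 1 remove [veacy] add [ndzs,vzf] -> 9 lines: sers ndzs vzf mowy qzv dmw pnioi tcow zcwac
Hunk 2: at line 2 remove [mowy,qzv] add [tsb,hskmy] -> 9 lines: sers ndzs vzf tsb hskmy dmw pnioi tcow zcwac
Hunk 3: at line 3 remove [tsb] add [fld,uwuzo,eer] -> 11 lines: sers ndzs vzf fld uwuzo eer hskmy dmw pnioi tcow zcwac
Hunk 4: at line 2 remove [fld] add [crrb] -> 11 lines: sers ndzs vzf crrb uwuzo eer hskmy dmw pnioi tcow zcwac
Hunk 5: at line 1 remove [vzf] add [qheh,zqzm,cdtm] -> 13 lines: sers ndzs qheh zqzm cdtm crrb uwuzo eer hskmy dmw pnioi tcow zcwac
Hunk 6: at line 9 remove [dmw,pnioi,tcow] add [eno,sey] -> 12 lines: sers ndzs qheh zqzm cdtm crrb uwuzo eer hskmy eno sey zcwac
Hunk 7: at line 3 remove [zqzm,cdtm,crrb] add [ddlz,yyg,tkz] -> 12 lines: sers ndzs qheh ddlz yyg tkz uwuzo eer hskmy eno sey zcwac

Answer: sers
ndzs
qheh
ddlz
yyg
tkz
uwuzo
eer
hskmy
eno
sey
zcwac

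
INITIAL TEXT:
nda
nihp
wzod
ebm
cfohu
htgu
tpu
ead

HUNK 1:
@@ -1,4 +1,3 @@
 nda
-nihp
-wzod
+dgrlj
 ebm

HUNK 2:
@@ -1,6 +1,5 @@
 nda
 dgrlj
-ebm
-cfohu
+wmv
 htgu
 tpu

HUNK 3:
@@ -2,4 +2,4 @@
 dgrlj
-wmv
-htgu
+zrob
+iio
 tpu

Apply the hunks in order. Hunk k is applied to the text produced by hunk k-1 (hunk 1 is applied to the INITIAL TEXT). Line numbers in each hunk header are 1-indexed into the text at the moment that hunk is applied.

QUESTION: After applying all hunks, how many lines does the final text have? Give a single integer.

Hunk 1: at line 1 remove [nihp,wzod] add [dgrlj] -> 7 lines: nda dgrlj ebm cfohu htgu tpu ead
Hunk 2: at line 1 remove [ebm,cfohu] add [wmv] -> 6 lines: nda dgrlj wmv htgu tpu ead
Hunk 3: at line 2 remove [wmv,htgu] add [zrob,iio] -> 6 lines: nda dgrlj zrob iio tpu ead
Final line count: 6

Answer: 6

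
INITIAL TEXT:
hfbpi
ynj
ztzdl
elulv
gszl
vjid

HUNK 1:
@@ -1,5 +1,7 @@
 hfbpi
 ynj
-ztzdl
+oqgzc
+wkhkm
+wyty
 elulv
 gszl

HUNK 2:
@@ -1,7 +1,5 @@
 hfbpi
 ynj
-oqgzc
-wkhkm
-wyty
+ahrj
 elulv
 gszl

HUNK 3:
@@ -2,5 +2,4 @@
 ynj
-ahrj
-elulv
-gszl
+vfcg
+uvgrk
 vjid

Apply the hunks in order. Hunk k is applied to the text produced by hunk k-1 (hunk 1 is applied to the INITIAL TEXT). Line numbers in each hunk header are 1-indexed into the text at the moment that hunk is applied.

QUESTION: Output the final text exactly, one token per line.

Hunk 1: at line 1 remove [ztzdl] add [oqgzc,wkhkm,wyty] -> 8 lines: hfbpi ynj oqgzc wkhkm wyty elulv gszl vjid
Hunk 2: at line 1 remove [oqgzc,wkhkm,wyty] add [ahrj] -> 6 lines: hfbpi ynj ahrj elulv gszl vjid
Hunk 3: at line 2 remove [ahrj,elulv,gszl] add [vfcg,uvgrk] -> 5 lines: hfbpi ynj vfcg uvgrk vjid

Answer: hfbpi
ynj
vfcg
uvgrk
vjid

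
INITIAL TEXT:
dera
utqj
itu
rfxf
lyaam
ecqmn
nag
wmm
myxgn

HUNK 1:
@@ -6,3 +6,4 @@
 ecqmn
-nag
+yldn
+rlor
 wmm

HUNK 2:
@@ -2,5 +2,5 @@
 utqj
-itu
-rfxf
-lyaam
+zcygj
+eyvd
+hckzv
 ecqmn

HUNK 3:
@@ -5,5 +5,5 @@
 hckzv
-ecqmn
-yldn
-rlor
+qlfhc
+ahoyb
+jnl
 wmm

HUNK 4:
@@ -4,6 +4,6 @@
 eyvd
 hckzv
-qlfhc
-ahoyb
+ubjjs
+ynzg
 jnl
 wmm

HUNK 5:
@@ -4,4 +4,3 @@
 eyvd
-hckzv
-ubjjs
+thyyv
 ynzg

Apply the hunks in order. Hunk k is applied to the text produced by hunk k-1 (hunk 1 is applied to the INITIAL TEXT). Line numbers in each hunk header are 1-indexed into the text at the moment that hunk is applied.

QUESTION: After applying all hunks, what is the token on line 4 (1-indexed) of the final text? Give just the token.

Answer: eyvd

Derivation:
Hunk 1: at line 6 remove [nag] add [yldn,rlor] -> 10 lines: dera utqj itu rfxf lyaam ecqmn yldn rlor wmm myxgn
Hunk 2: at line 2 remove [itu,rfxf,lyaam] add [zcygj,eyvd,hckzv] -> 10 lines: dera utqj zcygj eyvd hckzv ecqmn yldn rlor wmm myxgn
Hunk 3: at line 5 remove [ecqmn,yldn,rlor] add [qlfhc,ahoyb,jnl] -> 10 lines: dera utqj zcygj eyvd hckzv qlfhc ahoyb jnl wmm myxgn
Hunk 4: at line 4 remove [qlfhc,ahoyb] add [ubjjs,ynzg] -> 10 lines: dera utqj zcygj eyvd hckzv ubjjs ynzg jnl wmm myxgn
Hunk 5: at line 4 remove [hckzv,ubjjs] add [thyyv] -> 9 lines: dera utqj zcygj eyvd thyyv ynzg jnl wmm myxgn
Final line 4: eyvd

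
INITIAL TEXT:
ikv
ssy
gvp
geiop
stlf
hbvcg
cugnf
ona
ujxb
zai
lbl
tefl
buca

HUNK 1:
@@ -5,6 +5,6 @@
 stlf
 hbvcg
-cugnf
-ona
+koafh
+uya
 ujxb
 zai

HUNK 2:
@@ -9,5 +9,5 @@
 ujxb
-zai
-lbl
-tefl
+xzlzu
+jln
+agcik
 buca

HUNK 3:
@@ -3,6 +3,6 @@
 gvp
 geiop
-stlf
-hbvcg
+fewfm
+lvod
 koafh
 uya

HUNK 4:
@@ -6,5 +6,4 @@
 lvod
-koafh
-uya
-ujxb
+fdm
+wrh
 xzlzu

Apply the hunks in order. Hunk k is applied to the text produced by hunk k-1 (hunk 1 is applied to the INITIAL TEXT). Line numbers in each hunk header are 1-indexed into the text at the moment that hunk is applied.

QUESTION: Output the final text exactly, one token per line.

Hunk 1: at line 5 remove [cugnf,ona] add [koafh,uya] -> 13 lines: ikv ssy gvp geiop stlf hbvcg koafh uya ujxb zai lbl tefl buca
Hunk 2: at line 9 remove [zai,lbl,tefl] add [xzlzu,jln,agcik] -> 13 lines: ikv ssy gvp geiop stlf hbvcg koafh uya ujxb xzlzu jln agcik buca
Hunk 3: at line 3 remove [stlf,hbvcg] add [fewfm,lvod] -> 13 lines: ikv ssy gvp geiop fewfm lvod koafh uya ujxb xzlzu jln agcik buca
Hunk 4: at line 6 remove [koafh,uya,ujxb] add [fdm,wrh] -> 12 lines: ikv ssy gvp geiop fewfm lvod fdm wrh xzlzu jln agcik buca

Answer: ikv
ssy
gvp
geiop
fewfm
lvod
fdm
wrh
xzlzu
jln
agcik
buca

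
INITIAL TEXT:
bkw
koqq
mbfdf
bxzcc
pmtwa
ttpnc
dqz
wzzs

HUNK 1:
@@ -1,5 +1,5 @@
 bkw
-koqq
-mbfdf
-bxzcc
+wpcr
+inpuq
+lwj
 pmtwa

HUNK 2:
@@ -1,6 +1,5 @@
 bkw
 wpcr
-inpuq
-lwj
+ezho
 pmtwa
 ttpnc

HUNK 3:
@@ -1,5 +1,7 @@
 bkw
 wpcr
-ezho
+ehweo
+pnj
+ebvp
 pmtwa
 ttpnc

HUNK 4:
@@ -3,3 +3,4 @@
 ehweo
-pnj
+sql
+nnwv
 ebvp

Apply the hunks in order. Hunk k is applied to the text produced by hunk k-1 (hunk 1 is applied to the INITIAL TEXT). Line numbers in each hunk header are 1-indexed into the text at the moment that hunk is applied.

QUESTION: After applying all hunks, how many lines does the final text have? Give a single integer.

Answer: 10

Derivation:
Hunk 1: at line 1 remove [koqq,mbfdf,bxzcc] add [wpcr,inpuq,lwj] -> 8 lines: bkw wpcr inpuq lwj pmtwa ttpnc dqz wzzs
Hunk 2: at line 1 remove [inpuq,lwj] add [ezho] -> 7 lines: bkw wpcr ezho pmtwa ttpnc dqz wzzs
Hunk 3: at line 1 remove [ezho] add [ehweo,pnj,ebvp] -> 9 lines: bkw wpcr ehweo pnj ebvp pmtwa ttpnc dqz wzzs
Hunk 4: at line 3 remove [pnj] add [sql,nnwv] -> 10 lines: bkw wpcr ehweo sql nnwv ebvp pmtwa ttpnc dqz wzzs
Final line count: 10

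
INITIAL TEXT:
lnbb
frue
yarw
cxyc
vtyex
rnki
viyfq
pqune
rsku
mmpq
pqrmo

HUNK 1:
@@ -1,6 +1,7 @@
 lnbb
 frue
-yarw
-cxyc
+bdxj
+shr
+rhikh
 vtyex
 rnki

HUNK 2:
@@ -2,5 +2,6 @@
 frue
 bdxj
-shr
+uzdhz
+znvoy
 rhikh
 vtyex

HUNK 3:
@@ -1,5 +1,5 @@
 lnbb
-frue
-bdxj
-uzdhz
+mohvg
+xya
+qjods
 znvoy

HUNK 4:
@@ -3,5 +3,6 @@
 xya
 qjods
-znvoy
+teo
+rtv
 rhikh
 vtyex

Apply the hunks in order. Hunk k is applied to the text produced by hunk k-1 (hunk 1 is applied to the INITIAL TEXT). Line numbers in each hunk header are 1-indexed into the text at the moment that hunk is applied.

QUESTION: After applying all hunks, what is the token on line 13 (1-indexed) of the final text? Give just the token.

Answer: mmpq

Derivation:
Hunk 1: at line 1 remove [yarw,cxyc] add [bdxj,shr,rhikh] -> 12 lines: lnbb frue bdxj shr rhikh vtyex rnki viyfq pqune rsku mmpq pqrmo
Hunk 2: at line 2 remove [shr] add [uzdhz,znvoy] -> 13 lines: lnbb frue bdxj uzdhz znvoy rhikh vtyex rnki viyfq pqune rsku mmpq pqrmo
Hunk 3: at line 1 remove [frue,bdxj,uzdhz] add [mohvg,xya,qjods] -> 13 lines: lnbb mohvg xya qjods znvoy rhikh vtyex rnki viyfq pqune rsku mmpq pqrmo
Hunk 4: at line 3 remove [znvoy] add [teo,rtv] -> 14 lines: lnbb mohvg xya qjods teo rtv rhikh vtyex rnki viyfq pqune rsku mmpq pqrmo
Final line 13: mmpq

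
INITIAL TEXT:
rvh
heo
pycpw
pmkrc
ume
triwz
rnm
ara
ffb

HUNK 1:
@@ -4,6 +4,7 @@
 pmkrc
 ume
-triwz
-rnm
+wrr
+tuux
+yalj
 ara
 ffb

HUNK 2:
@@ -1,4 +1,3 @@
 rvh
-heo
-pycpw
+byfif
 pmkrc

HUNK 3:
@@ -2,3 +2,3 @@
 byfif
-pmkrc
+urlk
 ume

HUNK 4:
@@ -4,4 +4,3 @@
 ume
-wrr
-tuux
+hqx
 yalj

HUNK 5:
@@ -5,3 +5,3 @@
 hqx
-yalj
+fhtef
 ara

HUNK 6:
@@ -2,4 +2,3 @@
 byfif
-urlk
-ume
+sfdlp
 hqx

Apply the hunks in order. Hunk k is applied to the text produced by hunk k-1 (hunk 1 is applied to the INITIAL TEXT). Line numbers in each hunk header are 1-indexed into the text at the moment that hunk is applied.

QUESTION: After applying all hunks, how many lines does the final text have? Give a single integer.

Answer: 7

Derivation:
Hunk 1: at line 4 remove [triwz,rnm] add [wrr,tuux,yalj] -> 10 lines: rvh heo pycpw pmkrc ume wrr tuux yalj ara ffb
Hunk 2: at line 1 remove [heo,pycpw] add [byfif] -> 9 lines: rvh byfif pmkrc ume wrr tuux yalj ara ffb
Hunk 3: at line 2 remove [pmkrc] add [urlk] -> 9 lines: rvh byfif urlk ume wrr tuux yalj ara ffb
Hunk 4: at line 4 remove [wrr,tuux] add [hqx] -> 8 lines: rvh byfif urlk ume hqx yalj ara ffb
Hunk 5: at line 5 remove [yalj] add [fhtef] -> 8 lines: rvh byfif urlk ume hqx fhtef ara ffb
Hunk 6: at line 2 remove [urlk,ume] add [sfdlp] -> 7 lines: rvh byfif sfdlp hqx fhtef ara ffb
Final line count: 7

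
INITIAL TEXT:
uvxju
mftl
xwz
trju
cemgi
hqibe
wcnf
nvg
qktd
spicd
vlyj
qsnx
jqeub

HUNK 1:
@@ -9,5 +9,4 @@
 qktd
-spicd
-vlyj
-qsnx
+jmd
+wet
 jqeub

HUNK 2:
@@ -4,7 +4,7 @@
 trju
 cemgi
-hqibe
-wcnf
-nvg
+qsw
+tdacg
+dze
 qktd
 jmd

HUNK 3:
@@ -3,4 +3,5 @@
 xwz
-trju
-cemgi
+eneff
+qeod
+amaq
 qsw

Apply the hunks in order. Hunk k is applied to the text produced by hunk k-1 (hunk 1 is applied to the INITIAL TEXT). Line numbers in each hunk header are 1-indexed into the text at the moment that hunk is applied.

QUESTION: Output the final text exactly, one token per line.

Hunk 1: at line 9 remove [spicd,vlyj,qsnx] add [jmd,wet] -> 12 lines: uvxju mftl xwz trju cemgi hqibe wcnf nvg qktd jmd wet jqeub
Hunk 2: at line 4 remove [hqibe,wcnf,nvg] add [qsw,tdacg,dze] -> 12 lines: uvxju mftl xwz trju cemgi qsw tdacg dze qktd jmd wet jqeub
Hunk 3: at line 3 remove [trju,cemgi] add [eneff,qeod,amaq] -> 13 lines: uvxju mftl xwz eneff qeod amaq qsw tdacg dze qktd jmd wet jqeub

Answer: uvxju
mftl
xwz
eneff
qeod
amaq
qsw
tdacg
dze
qktd
jmd
wet
jqeub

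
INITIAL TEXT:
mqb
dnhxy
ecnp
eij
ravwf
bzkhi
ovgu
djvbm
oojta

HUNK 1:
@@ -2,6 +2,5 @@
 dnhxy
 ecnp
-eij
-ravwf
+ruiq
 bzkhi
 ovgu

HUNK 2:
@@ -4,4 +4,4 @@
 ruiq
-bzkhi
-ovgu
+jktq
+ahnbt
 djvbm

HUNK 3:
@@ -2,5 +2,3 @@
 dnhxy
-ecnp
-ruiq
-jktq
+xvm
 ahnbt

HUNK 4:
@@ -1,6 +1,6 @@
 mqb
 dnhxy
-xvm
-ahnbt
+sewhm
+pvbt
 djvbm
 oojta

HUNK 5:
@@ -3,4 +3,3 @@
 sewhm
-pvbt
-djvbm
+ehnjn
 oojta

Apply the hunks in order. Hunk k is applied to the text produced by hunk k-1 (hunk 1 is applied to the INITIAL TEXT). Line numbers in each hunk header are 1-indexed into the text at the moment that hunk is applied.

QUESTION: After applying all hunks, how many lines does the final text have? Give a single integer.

Answer: 5

Derivation:
Hunk 1: at line 2 remove [eij,ravwf] add [ruiq] -> 8 lines: mqb dnhxy ecnp ruiq bzkhi ovgu djvbm oojta
Hunk 2: at line 4 remove [bzkhi,ovgu] add [jktq,ahnbt] -> 8 lines: mqb dnhxy ecnp ruiq jktq ahnbt djvbm oojta
Hunk 3: at line 2 remove [ecnp,ruiq,jktq] add [xvm] -> 6 lines: mqb dnhxy xvm ahnbt djvbm oojta
Hunk 4: at line 1 remove [xvm,ahnbt] add [sewhm,pvbt] -> 6 lines: mqb dnhxy sewhm pvbt djvbm oojta
Hunk 5: at line 3 remove [pvbt,djvbm] add [ehnjn] -> 5 lines: mqb dnhxy sewhm ehnjn oojta
Final line count: 5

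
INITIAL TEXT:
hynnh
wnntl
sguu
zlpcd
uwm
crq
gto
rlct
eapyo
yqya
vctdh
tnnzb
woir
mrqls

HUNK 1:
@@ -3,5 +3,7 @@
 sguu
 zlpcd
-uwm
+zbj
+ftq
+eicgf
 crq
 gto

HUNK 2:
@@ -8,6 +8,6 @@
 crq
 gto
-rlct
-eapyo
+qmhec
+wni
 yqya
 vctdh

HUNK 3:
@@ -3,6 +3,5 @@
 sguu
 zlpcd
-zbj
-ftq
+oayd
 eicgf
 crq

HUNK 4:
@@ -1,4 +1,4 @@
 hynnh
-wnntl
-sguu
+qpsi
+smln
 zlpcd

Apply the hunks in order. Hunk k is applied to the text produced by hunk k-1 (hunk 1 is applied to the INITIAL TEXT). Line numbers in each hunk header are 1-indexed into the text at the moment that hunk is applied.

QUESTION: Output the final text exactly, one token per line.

Answer: hynnh
qpsi
smln
zlpcd
oayd
eicgf
crq
gto
qmhec
wni
yqya
vctdh
tnnzb
woir
mrqls

Derivation:
Hunk 1: at line 3 remove [uwm] add [zbj,ftq,eicgf] -> 16 lines: hynnh wnntl sguu zlpcd zbj ftq eicgf crq gto rlct eapyo yqya vctdh tnnzb woir mrqls
Hunk 2: at line 8 remove [rlct,eapyo] add [qmhec,wni] -> 16 lines: hynnh wnntl sguu zlpcd zbj ftq eicgf crq gto qmhec wni yqya vctdh tnnzb woir mrqls
Hunk 3: at line 3 remove [zbj,ftq] add [oayd] -> 15 lines: hynnh wnntl sguu zlpcd oayd eicgf crq gto qmhec wni yqya vctdh tnnzb woir mrqls
Hunk 4: at line 1 remove [wnntl,sguu] add [qpsi,smln] -> 15 lines: hynnh qpsi smln zlpcd oayd eicgf crq gto qmhec wni yqya vctdh tnnzb woir mrqls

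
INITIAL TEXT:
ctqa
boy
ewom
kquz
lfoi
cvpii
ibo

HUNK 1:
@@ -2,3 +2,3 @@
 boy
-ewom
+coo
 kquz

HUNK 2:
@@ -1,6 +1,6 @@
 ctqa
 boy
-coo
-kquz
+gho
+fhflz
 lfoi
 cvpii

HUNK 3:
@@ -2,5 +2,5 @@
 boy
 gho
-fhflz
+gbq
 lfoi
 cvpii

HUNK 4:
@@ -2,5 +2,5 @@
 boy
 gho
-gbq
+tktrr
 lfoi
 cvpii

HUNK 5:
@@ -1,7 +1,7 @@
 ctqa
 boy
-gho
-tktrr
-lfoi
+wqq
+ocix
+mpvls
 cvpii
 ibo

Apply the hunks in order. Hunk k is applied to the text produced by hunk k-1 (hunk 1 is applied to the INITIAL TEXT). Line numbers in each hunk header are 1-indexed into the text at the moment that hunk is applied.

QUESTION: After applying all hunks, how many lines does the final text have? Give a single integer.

Answer: 7

Derivation:
Hunk 1: at line 2 remove [ewom] add [coo] -> 7 lines: ctqa boy coo kquz lfoi cvpii ibo
Hunk 2: at line 1 remove [coo,kquz] add [gho,fhflz] -> 7 lines: ctqa boy gho fhflz lfoi cvpii ibo
Hunk 3: at line 2 remove [fhflz] add [gbq] -> 7 lines: ctqa boy gho gbq lfoi cvpii ibo
Hunk 4: at line 2 remove [gbq] add [tktrr] -> 7 lines: ctqa boy gho tktrr lfoi cvpii ibo
Hunk 5: at line 1 remove [gho,tktrr,lfoi] add [wqq,ocix,mpvls] -> 7 lines: ctqa boy wqq ocix mpvls cvpii ibo
Final line count: 7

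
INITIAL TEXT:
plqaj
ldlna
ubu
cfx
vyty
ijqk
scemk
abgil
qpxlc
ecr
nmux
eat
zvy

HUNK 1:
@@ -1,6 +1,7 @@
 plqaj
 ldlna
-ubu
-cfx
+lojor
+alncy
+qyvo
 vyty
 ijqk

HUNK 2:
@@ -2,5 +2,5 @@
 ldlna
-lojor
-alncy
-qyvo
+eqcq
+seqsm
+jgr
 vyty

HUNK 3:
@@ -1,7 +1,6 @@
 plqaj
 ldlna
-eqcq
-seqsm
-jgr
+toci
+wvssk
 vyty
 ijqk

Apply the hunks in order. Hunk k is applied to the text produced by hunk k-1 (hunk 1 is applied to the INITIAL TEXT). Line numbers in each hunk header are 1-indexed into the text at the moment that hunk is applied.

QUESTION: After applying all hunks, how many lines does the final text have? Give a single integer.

Hunk 1: at line 1 remove [ubu,cfx] add [lojor,alncy,qyvo] -> 14 lines: plqaj ldlna lojor alncy qyvo vyty ijqk scemk abgil qpxlc ecr nmux eat zvy
Hunk 2: at line 2 remove [lojor,alncy,qyvo] add [eqcq,seqsm,jgr] -> 14 lines: plqaj ldlna eqcq seqsm jgr vyty ijqk scemk abgil qpxlc ecr nmux eat zvy
Hunk 3: at line 1 remove [eqcq,seqsm,jgr] add [toci,wvssk] -> 13 lines: plqaj ldlna toci wvssk vyty ijqk scemk abgil qpxlc ecr nmux eat zvy
Final line count: 13

Answer: 13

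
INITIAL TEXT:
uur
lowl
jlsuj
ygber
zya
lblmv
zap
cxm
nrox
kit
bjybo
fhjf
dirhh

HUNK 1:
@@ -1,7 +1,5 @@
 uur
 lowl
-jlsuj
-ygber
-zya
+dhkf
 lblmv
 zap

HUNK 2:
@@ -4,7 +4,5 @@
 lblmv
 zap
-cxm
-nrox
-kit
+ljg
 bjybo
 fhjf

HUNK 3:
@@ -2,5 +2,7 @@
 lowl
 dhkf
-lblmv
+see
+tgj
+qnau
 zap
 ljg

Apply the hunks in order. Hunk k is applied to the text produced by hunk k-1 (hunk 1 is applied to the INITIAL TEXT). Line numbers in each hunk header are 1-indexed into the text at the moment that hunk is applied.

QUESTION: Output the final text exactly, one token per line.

Hunk 1: at line 1 remove [jlsuj,ygber,zya] add [dhkf] -> 11 lines: uur lowl dhkf lblmv zap cxm nrox kit bjybo fhjf dirhh
Hunk 2: at line 4 remove [cxm,nrox,kit] add [ljg] -> 9 lines: uur lowl dhkf lblmv zap ljg bjybo fhjf dirhh
Hunk 3: at line 2 remove [lblmv] add [see,tgj,qnau] -> 11 lines: uur lowl dhkf see tgj qnau zap ljg bjybo fhjf dirhh

Answer: uur
lowl
dhkf
see
tgj
qnau
zap
ljg
bjybo
fhjf
dirhh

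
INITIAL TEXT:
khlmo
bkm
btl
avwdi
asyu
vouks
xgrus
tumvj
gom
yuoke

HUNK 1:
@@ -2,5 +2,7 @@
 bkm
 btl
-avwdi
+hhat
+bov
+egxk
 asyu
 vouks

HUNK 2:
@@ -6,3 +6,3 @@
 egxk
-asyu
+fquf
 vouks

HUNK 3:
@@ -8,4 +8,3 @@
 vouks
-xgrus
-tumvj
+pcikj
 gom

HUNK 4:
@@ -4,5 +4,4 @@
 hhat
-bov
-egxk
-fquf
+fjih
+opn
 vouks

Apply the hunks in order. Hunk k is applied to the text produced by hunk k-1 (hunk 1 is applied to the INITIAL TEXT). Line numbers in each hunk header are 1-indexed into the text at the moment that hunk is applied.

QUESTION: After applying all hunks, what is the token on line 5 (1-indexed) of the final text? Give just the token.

Answer: fjih

Derivation:
Hunk 1: at line 2 remove [avwdi] add [hhat,bov,egxk] -> 12 lines: khlmo bkm btl hhat bov egxk asyu vouks xgrus tumvj gom yuoke
Hunk 2: at line 6 remove [asyu] add [fquf] -> 12 lines: khlmo bkm btl hhat bov egxk fquf vouks xgrus tumvj gom yuoke
Hunk 3: at line 8 remove [xgrus,tumvj] add [pcikj] -> 11 lines: khlmo bkm btl hhat bov egxk fquf vouks pcikj gom yuoke
Hunk 4: at line 4 remove [bov,egxk,fquf] add [fjih,opn] -> 10 lines: khlmo bkm btl hhat fjih opn vouks pcikj gom yuoke
Final line 5: fjih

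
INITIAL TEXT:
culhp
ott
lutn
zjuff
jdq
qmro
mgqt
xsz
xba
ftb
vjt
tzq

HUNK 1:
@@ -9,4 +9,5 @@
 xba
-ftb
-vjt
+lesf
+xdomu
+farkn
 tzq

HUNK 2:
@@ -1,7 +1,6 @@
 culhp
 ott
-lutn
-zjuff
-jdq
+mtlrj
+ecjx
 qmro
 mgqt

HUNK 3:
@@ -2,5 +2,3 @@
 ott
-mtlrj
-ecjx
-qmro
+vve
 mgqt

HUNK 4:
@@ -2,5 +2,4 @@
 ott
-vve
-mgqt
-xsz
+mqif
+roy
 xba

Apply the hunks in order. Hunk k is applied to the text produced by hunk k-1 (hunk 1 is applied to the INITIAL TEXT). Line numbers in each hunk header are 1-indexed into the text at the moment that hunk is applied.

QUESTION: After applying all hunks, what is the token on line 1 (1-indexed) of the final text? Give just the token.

Answer: culhp

Derivation:
Hunk 1: at line 9 remove [ftb,vjt] add [lesf,xdomu,farkn] -> 13 lines: culhp ott lutn zjuff jdq qmro mgqt xsz xba lesf xdomu farkn tzq
Hunk 2: at line 1 remove [lutn,zjuff,jdq] add [mtlrj,ecjx] -> 12 lines: culhp ott mtlrj ecjx qmro mgqt xsz xba lesf xdomu farkn tzq
Hunk 3: at line 2 remove [mtlrj,ecjx,qmro] add [vve] -> 10 lines: culhp ott vve mgqt xsz xba lesf xdomu farkn tzq
Hunk 4: at line 2 remove [vve,mgqt,xsz] add [mqif,roy] -> 9 lines: culhp ott mqif roy xba lesf xdomu farkn tzq
Final line 1: culhp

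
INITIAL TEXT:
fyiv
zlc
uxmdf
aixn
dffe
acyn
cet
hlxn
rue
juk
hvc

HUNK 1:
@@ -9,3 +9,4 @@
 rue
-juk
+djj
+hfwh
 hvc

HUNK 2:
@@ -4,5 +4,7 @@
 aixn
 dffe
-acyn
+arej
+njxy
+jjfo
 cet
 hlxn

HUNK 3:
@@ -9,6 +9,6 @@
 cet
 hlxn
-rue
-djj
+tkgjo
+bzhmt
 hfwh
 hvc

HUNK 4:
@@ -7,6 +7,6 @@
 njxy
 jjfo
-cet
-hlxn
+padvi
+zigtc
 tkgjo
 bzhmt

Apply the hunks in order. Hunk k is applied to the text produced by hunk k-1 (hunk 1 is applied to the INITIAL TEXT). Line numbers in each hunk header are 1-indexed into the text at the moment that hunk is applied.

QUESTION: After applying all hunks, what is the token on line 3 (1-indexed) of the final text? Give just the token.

Hunk 1: at line 9 remove [juk] add [djj,hfwh] -> 12 lines: fyiv zlc uxmdf aixn dffe acyn cet hlxn rue djj hfwh hvc
Hunk 2: at line 4 remove [acyn] add [arej,njxy,jjfo] -> 14 lines: fyiv zlc uxmdf aixn dffe arej njxy jjfo cet hlxn rue djj hfwh hvc
Hunk 3: at line 9 remove [rue,djj] add [tkgjo,bzhmt] -> 14 lines: fyiv zlc uxmdf aixn dffe arej njxy jjfo cet hlxn tkgjo bzhmt hfwh hvc
Hunk 4: at line 7 remove [cet,hlxn] add [padvi,zigtc] -> 14 lines: fyiv zlc uxmdf aixn dffe arej njxy jjfo padvi zigtc tkgjo bzhmt hfwh hvc
Final line 3: uxmdf

Answer: uxmdf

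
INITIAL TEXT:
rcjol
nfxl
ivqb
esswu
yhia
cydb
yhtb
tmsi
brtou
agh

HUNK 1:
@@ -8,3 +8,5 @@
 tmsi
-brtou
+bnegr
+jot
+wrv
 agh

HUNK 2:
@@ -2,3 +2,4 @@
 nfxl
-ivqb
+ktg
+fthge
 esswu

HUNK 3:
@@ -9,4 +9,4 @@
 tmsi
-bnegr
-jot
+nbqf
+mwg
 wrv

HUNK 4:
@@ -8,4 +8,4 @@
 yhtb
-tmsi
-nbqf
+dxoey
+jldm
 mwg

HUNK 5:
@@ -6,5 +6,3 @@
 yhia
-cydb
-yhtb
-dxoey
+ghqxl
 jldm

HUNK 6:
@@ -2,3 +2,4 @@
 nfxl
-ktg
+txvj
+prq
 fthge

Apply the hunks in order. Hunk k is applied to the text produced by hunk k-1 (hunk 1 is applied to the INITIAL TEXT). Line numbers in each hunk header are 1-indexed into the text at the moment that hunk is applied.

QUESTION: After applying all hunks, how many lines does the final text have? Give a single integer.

Answer: 12

Derivation:
Hunk 1: at line 8 remove [brtou] add [bnegr,jot,wrv] -> 12 lines: rcjol nfxl ivqb esswu yhia cydb yhtb tmsi bnegr jot wrv agh
Hunk 2: at line 2 remove [ivqb] add [ktg,fthge] -> 13 lines: rcjol nfxl ktg fthge esswu yhia cydb yhtb tmsi bnegr jot wrv agh
Hunk 3: at line 9 remove [bnegr,jot] add [nbqf,mwg] -> 13 lines: rcjol nfxl ktg fthge esswu yhia cydb yhtb tmsi nbqf mwg wrv agh
Hunk 4: at line 8 remove [tmsi,nbqf] add [dxoey,jldm] -> 13 lines: rcjol nfxl ktg fthge esswu yhia cydb yhtb dxoey jldm mwg wrv agh
Hunk 5: at line 6 remove [cydb,yhtb,dxoey] add [ghqxl] -> 11 lines: rcjol nfxl ktg fthge esswu yhia ghqxl jldm mwg wrv agh
Hunk 6: at line 2 remove [ktg] add [txvj,prq] -> 12 lines: rcjol nfxl txvj prq fthge esswu yhia ghqxl jldm mwg wrv agh
Final line count: 12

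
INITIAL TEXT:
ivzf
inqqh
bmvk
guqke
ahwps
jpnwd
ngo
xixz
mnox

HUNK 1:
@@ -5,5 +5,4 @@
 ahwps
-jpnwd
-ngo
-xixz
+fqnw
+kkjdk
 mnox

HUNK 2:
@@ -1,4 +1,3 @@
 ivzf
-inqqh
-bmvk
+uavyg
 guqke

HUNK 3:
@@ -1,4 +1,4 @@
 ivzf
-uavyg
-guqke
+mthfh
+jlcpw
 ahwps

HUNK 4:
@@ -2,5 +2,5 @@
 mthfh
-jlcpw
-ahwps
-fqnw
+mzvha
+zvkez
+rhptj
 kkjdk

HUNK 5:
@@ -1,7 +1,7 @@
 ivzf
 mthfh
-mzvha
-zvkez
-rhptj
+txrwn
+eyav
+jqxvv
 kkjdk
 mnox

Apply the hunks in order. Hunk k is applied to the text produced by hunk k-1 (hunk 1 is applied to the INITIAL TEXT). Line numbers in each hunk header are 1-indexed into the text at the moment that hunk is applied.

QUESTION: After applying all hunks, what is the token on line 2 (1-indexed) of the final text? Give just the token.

Answer: mthfh

Derivation:
Hunk 1: at line 5 remove [jpnwd,ngo,xixz] add [fqnw,kkjdk] -> 8 lines: ivzf inqqh bmvk guqke ahwps fqnw kkjdk mnox
Hunk 2: at line 1 remove [inqqh,bmvk] add [uavyg] -> 7 lines: ivzf uavyg guqke ahwps fqnw kkjdk mnox
Hunk 3: at line 1 remove [uavyg,guqke] add [mthfh,jlcpw] -> 7 lines: ivzf mthfh jlcpw ahwps fqnw kkjdk mnox
Hunk 4: at line 2 remove [jlcpw,ahwps,fqnw] add [mzvha,zvkez,rhptj] -> 7 lines: ivzf mthfh mzvha zvkez rhptj kkjdk mnox
Hunk 5: at line 1 remove [mzvha,zvkez,rhptj] add [txrwn,eyav,jqxvv] -> 7 lines: ivzf mthfh txrwn eyav jqxvv kkjdk mnox
Final line 2: mthfh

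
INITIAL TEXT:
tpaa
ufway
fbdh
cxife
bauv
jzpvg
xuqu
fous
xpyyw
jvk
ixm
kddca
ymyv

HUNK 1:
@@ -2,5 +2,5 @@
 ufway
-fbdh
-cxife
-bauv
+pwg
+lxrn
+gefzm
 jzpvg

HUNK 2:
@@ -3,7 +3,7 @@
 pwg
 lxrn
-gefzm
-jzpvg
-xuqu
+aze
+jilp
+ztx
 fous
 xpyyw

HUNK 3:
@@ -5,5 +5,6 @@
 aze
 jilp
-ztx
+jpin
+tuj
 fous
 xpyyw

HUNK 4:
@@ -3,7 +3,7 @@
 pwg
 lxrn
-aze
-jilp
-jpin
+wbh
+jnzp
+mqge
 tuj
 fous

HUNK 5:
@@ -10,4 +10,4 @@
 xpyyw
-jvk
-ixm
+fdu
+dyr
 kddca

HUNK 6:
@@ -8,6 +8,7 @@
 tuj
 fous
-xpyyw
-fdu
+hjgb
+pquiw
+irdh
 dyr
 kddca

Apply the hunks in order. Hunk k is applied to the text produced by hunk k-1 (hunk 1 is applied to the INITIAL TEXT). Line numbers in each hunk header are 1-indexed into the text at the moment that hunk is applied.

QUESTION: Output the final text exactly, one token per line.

Hunk 1: at line 2 remove [fbdh,cxife,bauv] add [pwg,lxrn,gefzm] -> 13 lines: tpaa ufway pwg lxrn gefzm jzpvg xuqu fous xpyyw jvk ixm kddca ymyv
Hunk 2: at line 3 remove [gefzm,jzpvg,xuqu] add [aze,jilp,ztx] -> 13 lines: tpaa ufway pwg lxrn aze jilp ztx fous xpyyw jvk ixm kddca ymyv
Hunk 3: at line 5 remove [ztx] add [jpin,tuj] -> 14 lines: tpaa ufway pwg lxrn aze jilp jpin tuj fous xpyyw jvk ixm kddca ymyv
Hunk 4: at line 3 remove [aze,jilp,jpin] add [wbh,jnzp,mqge] -> 14 lines: tpaa ufway pwg lxrn wbh jnzp mqge tuj fous xpyyw jvk ixm kddca ymyv
Hunk 5: at line 10 remove [jvk,ixm] add [fdu,dyr] -> 14 lines: tpaa ufway pwg lxrn wbh jnzp mqge tuj fous xpyyw fdu dyr kddca ymyv
Hunk 6: at line 8 remove [xpyyw,fdu] add [hjgb,pquiw,irdh] -> 15 lines: tpaa ufway pwg lxrn wbh jnzp mqge tuj fous hjgb pquiw irdh dyr kddca ymyv

Answer: tpaa
ufway
pwg
lxrn
wbh
jnzp
mqge
tuj
fous
hjgb
pquiw
irdh
dyr
kddca
ymyv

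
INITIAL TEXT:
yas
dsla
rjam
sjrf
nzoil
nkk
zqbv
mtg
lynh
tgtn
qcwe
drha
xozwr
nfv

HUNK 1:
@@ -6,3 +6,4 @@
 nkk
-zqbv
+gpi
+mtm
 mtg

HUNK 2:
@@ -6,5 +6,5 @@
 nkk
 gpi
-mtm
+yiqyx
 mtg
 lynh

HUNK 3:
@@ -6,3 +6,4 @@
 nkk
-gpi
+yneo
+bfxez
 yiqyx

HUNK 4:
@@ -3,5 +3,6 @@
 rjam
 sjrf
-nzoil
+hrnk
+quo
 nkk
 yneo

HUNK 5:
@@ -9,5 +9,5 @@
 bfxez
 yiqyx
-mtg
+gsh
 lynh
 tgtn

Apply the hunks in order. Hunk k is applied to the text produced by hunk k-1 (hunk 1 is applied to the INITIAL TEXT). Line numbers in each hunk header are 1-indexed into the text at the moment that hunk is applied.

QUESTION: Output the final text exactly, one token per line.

Answer: yas
dsla
rjam
sjrf
hrnk
quo
nkk
yneo
bfxez
yiqyx
gsh
lynh
tgtn
qcwe
drha
xozwr
nfv

Derivation:
Hunk 1: at line 6 remove [zqbv] add [gpi,mtm] -> 15 lines: yas dsla rjam sjrf nzoil nkk gpi mtm mtg lynh tgtn qcwe drha xozwr nfv
Hunk 2: at line 6 remove [mtm] add [yiqyx] -> 15 lines: yas dsla rjam sjrf nzoil nkk gpi yiqyx mtg lynh tgtn qcwe drha xozwr nfv
Hunk 3: at line 6 remove [gpi] add [yneo,bfxez] -> 16 lines: yas dsla rjam sjrf nzoil nkk yneo bfxez yiqyx mtg lynh tgtn qcwe drha xozwr nfv
Hunk 4: at line 3 remove [nzoil] add [hrnk,quo] -> 17 lines: yas dsla rjam sjrf hrnk quo nkk yneo bfxez yiqyx mtg lynh tgtn qcwe drha xozwr nfv
Hunk 5: at line 9 remove [mtg] add [gsh] -> 17 lines: yas dsla rjam sjrf hrnk quo nkk yneo bfxez yiqyx gsh lynh tgtn qcwe drha xozwr nfv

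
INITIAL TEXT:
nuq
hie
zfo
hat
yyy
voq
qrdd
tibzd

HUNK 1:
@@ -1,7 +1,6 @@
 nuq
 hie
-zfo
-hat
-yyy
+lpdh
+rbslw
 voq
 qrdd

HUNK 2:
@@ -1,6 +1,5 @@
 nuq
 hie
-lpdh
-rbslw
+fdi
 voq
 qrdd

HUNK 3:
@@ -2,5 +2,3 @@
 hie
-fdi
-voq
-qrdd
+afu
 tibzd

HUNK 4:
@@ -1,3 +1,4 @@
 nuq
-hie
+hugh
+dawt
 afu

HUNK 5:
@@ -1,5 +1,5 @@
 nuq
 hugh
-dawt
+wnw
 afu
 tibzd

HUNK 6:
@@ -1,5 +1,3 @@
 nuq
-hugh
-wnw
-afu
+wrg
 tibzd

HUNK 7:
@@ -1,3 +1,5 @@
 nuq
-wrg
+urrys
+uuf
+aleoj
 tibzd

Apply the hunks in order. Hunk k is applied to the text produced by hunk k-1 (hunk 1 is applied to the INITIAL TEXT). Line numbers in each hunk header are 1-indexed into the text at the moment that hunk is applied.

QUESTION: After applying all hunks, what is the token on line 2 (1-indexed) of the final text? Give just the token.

Hunk 1: at line 1 remove [zfo,hat,yyy] add [lpdh,rbslw] -> 7 lines: nuq hie lpdh rbslw voq qrdd tibzd
Hunk 2: at line 1 remove [lpdh,rbslw] add [fdi] -> 6 lines: nuq hie fdi voq qrdd tibzd
Hunk 3: at line 2 remove [fdi,voq,qrdd] add [afu] -> 4 lines: nuq hie afu tibzd
Hunk 4: at line 1 remove [hie] add [hugh,dawt] -> 5 lines: nuq hugh dawt afu tibzd
Hunk 5: at line 1 remove [dawt] add [wnw] -> 5 lines: nuq hugh wnw afu tibzd
Hunk 6: at line 1 remove [hugh,wnw,afu] add [wrg] -> 3 lines: nuq wrg tibzd
Hunk 7: at line 1 remove [wrg] add [urrys,uuf,aleoj] -> 5 lines: nuq urrys uuf aleoj tibzd
Final line 2: urrys

Answer: urrys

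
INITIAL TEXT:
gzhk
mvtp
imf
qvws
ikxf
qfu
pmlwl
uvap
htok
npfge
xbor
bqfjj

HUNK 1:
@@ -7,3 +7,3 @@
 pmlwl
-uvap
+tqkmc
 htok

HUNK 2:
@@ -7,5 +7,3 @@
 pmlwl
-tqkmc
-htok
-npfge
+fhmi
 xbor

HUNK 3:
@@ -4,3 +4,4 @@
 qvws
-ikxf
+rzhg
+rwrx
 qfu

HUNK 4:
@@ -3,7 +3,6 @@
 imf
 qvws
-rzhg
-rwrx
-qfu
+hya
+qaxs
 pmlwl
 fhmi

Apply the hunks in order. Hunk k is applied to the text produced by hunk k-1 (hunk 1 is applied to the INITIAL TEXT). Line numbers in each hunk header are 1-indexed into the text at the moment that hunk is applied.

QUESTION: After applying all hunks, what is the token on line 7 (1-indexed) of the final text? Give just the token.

Hunk 1: at line 7 remove [uvap] add [tqkmc] -> 12 lines: gzhk mvtp imf qvws ikxf qfu pmlwl tqkmc htok npfge xbor bqfjj
Hunk 2: at line 7 remove [tqkmc,htok,npfge] add [fhmi] -> 10 lines: gzhk mvtp imf qvws ikxf qfu pmlwl fhmi xbor bqfjj
Hunk 3: at line 4 remove [ikxf] add [rzhg,rwrx] -> 11 lines: gzhk mvtp imf qvws rzhg rwrx qfu pmlwl fhmi xbor bqfjj
Hunk 4: at line 3 remove [rzhg,rwrx,qfu] add [hya,qaxs] -> 10 lines: gzhk mvtp imf qvws hya qaxs pmlwl fhmi xbor bqfjj
Final line 7: pmlwl

Answer: pmlwl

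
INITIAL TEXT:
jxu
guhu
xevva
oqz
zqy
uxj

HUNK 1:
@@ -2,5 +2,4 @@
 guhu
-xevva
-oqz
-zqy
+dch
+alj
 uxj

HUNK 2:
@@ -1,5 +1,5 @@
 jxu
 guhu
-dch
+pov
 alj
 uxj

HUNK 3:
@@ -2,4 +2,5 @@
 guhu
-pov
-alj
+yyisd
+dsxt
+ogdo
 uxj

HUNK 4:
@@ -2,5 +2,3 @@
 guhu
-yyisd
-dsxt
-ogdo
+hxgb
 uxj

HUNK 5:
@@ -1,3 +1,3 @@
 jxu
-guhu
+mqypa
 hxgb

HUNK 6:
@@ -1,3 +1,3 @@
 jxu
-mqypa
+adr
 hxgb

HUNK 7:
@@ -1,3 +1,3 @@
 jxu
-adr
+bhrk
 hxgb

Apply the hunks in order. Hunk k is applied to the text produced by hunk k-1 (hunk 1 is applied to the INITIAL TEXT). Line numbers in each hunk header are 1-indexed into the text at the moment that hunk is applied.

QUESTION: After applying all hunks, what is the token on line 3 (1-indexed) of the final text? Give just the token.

Answer: hxgb

Derivation:
Hunk 1: at line 2 remove [xevva,oqz,zqy] add [dch,alj] -> 5 lines: jxu guhu dch alj uxj
Hunk 2: at line 1 remove [dch] add [pov] -> 5 lines: jxu guhu pov alj uxj
Hunk 3: at line 2 remove [pov,alj] add [yyisd,dsxt,ogdo] -> 6 lines: jxu guhu yyisd dsxt ogdo uxj
Hunk 4: at line 2 remove [yyisd,dsxt,ogdo] add [hxgb] -> 4 lines: jxu guhu hxgb uxj
Hunk 5: at line 1 remove [guhu] add [mqypa] -> 4 lines: jxu mqypa hxgb uxj
Hunk 6: at line 1 remove [mqypa] add [adr] -> 4 lines: jxu adr hxgb uxj
Hunk 7: at line 1 remove [adr] add [bhrk] -> 4 lines: jxu bhrk hxgb uxj
Final line 3: hxgb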